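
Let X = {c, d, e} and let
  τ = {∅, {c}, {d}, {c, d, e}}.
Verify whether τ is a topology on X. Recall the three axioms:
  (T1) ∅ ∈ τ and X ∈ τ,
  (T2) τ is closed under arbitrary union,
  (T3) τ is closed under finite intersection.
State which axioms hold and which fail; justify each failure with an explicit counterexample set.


τ is NOT a topology on X.

Axiom (T1): ∅ ∈ τ? Yes; X ∈ τ? Yes.
Axiom (T2/T3): check pairwise unions and intersections of members of τ.
Counterexample for (T2): {c} ∪ {d} = {c, d} ∉ τ. Therefore τ is NOT a topology.


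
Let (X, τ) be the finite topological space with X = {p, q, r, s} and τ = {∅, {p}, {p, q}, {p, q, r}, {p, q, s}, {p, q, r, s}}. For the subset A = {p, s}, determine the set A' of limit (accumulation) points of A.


A' = {q, r, s}

For each x ∈ X, list the open sets U ∈ τ with x ∈ U, then check whether U ∩ (A ∖ {x}) ≠ ∅ for every such U.
  x = p: open {p} ∋ x has {p} ∩ (A ∖ {p}) = ∅, so x is NOT a limit point.
  x = q: opens ∋ x are {p, q}, {p, q, r}, {p, q, s}, {p, q, r, s}; each meets A ∖ {q}, so x IS a limit point.
  x = r: opens ∋ x are {p, q, r}, {p, q, r, s}; each meets A ∖ {r}, so x IS a limit point.
  x = s: opens ∋ x are {p, q, s}, {p, q, r, s}; each meets A ∖ {s}, so x IS a limit point.
Collecting: A' = {q, r, s}.


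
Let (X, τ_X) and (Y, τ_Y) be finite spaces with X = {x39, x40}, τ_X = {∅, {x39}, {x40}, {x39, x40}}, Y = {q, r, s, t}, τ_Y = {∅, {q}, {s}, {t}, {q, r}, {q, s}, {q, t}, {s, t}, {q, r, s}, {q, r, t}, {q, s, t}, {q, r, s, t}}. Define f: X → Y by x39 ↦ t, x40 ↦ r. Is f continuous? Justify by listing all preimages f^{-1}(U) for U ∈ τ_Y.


f IS continuous.

Compute f^{-1}(U) for each U ∈ τ_Y:
  U = ∅: f^{-1}(U) = ∅ ∈ τ_X ✓.
  U = {q}: f^{-1}(U) = ∅ ∈ τ_X ✓.
  U = {s}: f^{-1}(U) = ∅ ∈ τ_X ✓.
  U = {t}: f^{-1}(U) = {x39} ∈ τ_X ✓.
  U = {q, r}: f^{-1}(U) = {x40} ∈ τ_X ✓.
  U = {q, s}: f^{-1}(U) = ∅ ∈ τ_X ✓.
  U = {q, t}: f^{-1}(U) = {x39} ∈ τ_X ✓.
  U = {s, t}: f^{-1}(U) = {x39} ∈ τ_X ✓.
  U = {q, r, s}: f^{-1}(U) = {x40} ∈ τ_X ✓.
  U = {q, r, t}: f^{-1}(U) = {x39, x40} ∈ τ_X ✓.
  U = {q, s, t}: f^{-1}(U) = {x39} ∈ τ_X ✓.
  U = {q, r, s, t}: f^{-1}(U) = {x39, x40} ∈ τ_X ✓.
Every preimage lies in τ_X, so f IS continuous.


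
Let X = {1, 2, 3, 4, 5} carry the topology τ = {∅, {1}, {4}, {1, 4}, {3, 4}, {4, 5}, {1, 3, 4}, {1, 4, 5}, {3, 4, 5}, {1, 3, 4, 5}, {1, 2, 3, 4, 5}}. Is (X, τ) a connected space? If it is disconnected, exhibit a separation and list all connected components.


(X, τ) is connected.

Find clopen sets (U ∈ τ with X ∖ U ∈ τ):
  U = ∅, X ∖ U = {1, 2, 3, 4, 5} — both open, so U is clopen.
  U = {1, 2, 3, 4, 5}, X ∖ U = ∅ — both open, so U is clopen.
Only trivial clopens (∅ and X) exist, so (X, τ) is connected.
Compute connected components by grouping points that agree on all clopens:
  component: {1, 2, 3, 4, 5}


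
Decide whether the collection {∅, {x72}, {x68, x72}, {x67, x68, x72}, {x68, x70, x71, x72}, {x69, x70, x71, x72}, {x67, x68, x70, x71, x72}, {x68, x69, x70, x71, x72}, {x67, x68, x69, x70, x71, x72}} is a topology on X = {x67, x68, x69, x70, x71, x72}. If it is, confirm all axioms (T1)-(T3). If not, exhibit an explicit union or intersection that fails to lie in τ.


τ is NOT a topology on X.

Axiom (T1): ∅ ∈ τ? Yes; X ∈ τ? Yes.
Axiom (T2/T3): check pairwise unions and intersections of members of τ.
Counterexample for (T3): {x68, x70, x71, x72} ∩ {x69, x70, x71, x72} = {x70, x71, x72} ∉ τ. Therefore τ is NOT a topology.


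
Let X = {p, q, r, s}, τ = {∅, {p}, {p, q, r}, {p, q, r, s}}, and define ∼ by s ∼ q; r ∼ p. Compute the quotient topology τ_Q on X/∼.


X/∼ = {[p=r], [q=s]}; |τ_Q| = 2.

Equivalence classes: [p=r], [q=s].
Quotient map π: X → X/∼ sends p ↦ [p=r], q ↦ [q=s], r ↦ [p=r], s ↦ [q=s].
For each subset V ⊆ X/∼, compute π^{-1}(V) ⊆ X and check whether π^{-1}(V) ∈ τ. V is open in τ_Q iff π^{-1}(V) ∈ τ.
  V = {}: π^{-1}(V) = ∅ ∈ τ ✓.
  V = {[p=r]}: π^{-1}(V) = {p, r} ∉ τ ✗.
  V = {[q=s]}: π^{-1}(V) = {q, s} ∉ τ ✗.
  V = {[p=r], [q=s]}: π^{-1}(V) = {p, q, r, s} ∈ τ ✓.
Open sets in the quotient: τ_Q = {{}, {[p=r], [q=s]}} (2 elements).


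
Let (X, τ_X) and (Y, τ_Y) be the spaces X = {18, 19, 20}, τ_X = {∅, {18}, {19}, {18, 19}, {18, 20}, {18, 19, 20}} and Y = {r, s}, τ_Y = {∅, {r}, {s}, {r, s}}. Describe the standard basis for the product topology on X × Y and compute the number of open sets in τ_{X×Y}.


Basis B = {∅ × ∅, {18} × {r}, {18} × {s}, {19} × {r}, {19} × {s}, {18} × {r, s}, {18, 19} × {r}, {18, 20} × {r}, {18, 19} × {s}, {18, 20} × {s}, {19} × {r, s}, {18, 19, 20} × {r}, {18, 19, 20} × {s}, {18, 19} × {r, s}, {18, 20} × {r, s}, {18, 19, 20} × {r, s}}; |τ_{X×Y}| = 36.

Enumerate products U × V with U ∈ τ_X, V ∈ τ_Y (deduplicated):
  ∅ × ∅ = {} (∅)
  {18} × {r} = {(18,r)}
  {18} × {s} = {(18,s)}
  {19} × {r} = {(19,r)}
  {19} × {s} = {(19,s)}
  {18} × {r, s} = {(18,r), (18,s)}
  {18, 19} × {r} = {(18,r), (19,r)}
  {18, 20} × {r} = {(18,r), (20,r)}
  {18, 19} × {s} = {(18,s), (19,s)}
  {18, 20} × {s} = {(18,s), (20,s)}
  {19} × {r, s} = {(19,r), (19,s)}
  {18, 19, 20} × {r} = {(18,r), (19,r), (20,r)}
  {18, 19, 20} × {s} = {(18,s), (19,s), (20,s)}
  {18, 19} × {r, s} = {(18,r), (18,s), (19,r), (19,s)}
  {18, 20} × {r, s} = {(18,r), (18,s), (20,r), (20,s)}
  {18, 19, 20} × {r, s} = {(18,r), (18,s), (19,r), (19,s), (20,r), (20,s)}
These 16 distinct sets form the basis B.
Close under arbitrary unions to get τ_{X×Y}; counting gives |τ_{X×Y}| = 36.


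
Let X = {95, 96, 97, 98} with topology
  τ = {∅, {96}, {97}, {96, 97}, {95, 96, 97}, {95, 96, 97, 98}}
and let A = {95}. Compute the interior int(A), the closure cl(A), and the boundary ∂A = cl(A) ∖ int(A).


int(A) = ∅, cl(A) = {95, 98}, ∂A = {95, 98}.

Closed sets in (X, τ) are complements of opens:
  closed(X, τ) = {∅, {98}, {95, 98}, {95, 96, 98}, {95, 97, 98}, {95, 96, 97, 98}}.
int(A) = ⋃ {U ∈ τ : U ⊆ A}. Opens contained in A: ∅.
Taking the union of these: int(A) = ∅.
cl(A) = ⋂ {C closed : A ⊆ C}. Closed sets containing A: {95, 98}, {95, 96, 98}, {95, 97, 98}, {95, 96, 97, 98}.
Intersecting these: cl(A) = {95, 98}.
∂A = cl(A) ∖ int(A) = {95, 98} ∖ ∅ = {95, 98}.


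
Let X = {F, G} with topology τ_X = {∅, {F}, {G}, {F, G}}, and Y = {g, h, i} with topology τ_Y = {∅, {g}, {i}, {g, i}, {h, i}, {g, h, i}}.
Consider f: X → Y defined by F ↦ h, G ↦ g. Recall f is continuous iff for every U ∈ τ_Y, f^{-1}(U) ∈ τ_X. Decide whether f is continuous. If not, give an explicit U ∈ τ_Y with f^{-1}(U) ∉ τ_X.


f IS continuous.

Compute f^{-1}(U) for each U ∈ τ_Y:
  U = ∅: f^{-1}(U) = ∅ ∈ τ_X ✓.
  U = {g}: f^{-1}(U) = {G} ∈ τ_X ✓.
  U = {i}: f^{-1}(U) = ∅ ∈ τ_X ✓.
  U = {g, i}: f^{-1}(U) = {G} ∈ τ_X ✓.
  U = {h, i}: f^{-1}(U) = {F} ∈ τ_X ✓.
  U = {g, h, i}: f^{-1}(U) = {F, G} ∈ τ_X ✓.
Every preimage lies in τ_X, so f IS continuous.


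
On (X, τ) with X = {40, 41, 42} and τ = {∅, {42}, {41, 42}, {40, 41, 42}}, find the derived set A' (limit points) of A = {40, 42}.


A' = {40, 41}

For each x ∈ X, list the open sets U ∈ τ with x ∈ U, then check whether U ∩ (A ∖ {x}) ≠ ∅ for every such U.
  x = 40: opens ∋ x are {40, 41, 42}; each meets A ∖ {40}, so x IS a limit point.
  x = 41: opens ∋ x are {41, 42}, {40, 41, 42}; each meets A ∖ {41}, so x IS a limit point.
  x = 42: open {42} ∋ x has {42} ∩ (A ∖ {42}) = ∅, so x is NOT a limit point.
Collecting: A' = {40, 41}.


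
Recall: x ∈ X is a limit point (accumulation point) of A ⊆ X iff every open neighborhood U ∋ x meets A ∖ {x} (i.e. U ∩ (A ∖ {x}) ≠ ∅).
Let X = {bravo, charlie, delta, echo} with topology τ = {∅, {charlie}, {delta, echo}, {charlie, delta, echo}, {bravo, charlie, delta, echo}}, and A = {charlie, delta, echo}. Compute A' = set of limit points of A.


A' = {bravo, delta, echo}

For each x ∈ X, list the open sets U ∈ τ with x ∈ U, then check whether U ∩ (A ∖ {x}) ≠ ∅ for every such U.
  x = bravo: opens ∋ x are {bravo, charlie, delta, echo}; each meets A ∖ {bravo}, so x IS a limit point.
  x = charlie: open {charlie} ∋ x has {charlie} ∩ (A ∖ {charlie}) = ∅, so x is NOT a limit point.
  x = delta: opens ∋ x are {delta, echo}, {charlie, delta, echo}, {bravo, charlie, delta, echo}; each meets A ∖ {delta}, so x IS a limit point.
  x = echo: opens ∋ x are {delta, echo}, {charlie, delta, echo}, {bravo, charlie, delta, echo}; each meets A ∖ {echo}, so x IS a limit point.
Collecting: A' = {bravo, delta, echo}.


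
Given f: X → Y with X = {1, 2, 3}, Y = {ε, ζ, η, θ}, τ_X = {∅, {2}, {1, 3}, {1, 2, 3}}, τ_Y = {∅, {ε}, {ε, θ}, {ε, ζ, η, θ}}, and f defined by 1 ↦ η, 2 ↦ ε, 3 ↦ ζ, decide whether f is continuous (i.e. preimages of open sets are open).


f IS continuous.

Compute f^{-1}(U) for each U ∈ τ_Y:
  U = ∅: f^{-1}(U) = ∅ ∈ τ_X ✓.
  U = {ε}: f^{-1}(U) = {2} ∈ τ_X ✓.
  U = {ε, θ}: f^{-1}(U) = {2} ∈ τ_X ✓.
  U = {ε, ζ, η, θ}: f^{-1}(U) = {1, 2, 3} ∈ τ_X ✓.
Every preimage lies in τ_X, so f IS continuous.


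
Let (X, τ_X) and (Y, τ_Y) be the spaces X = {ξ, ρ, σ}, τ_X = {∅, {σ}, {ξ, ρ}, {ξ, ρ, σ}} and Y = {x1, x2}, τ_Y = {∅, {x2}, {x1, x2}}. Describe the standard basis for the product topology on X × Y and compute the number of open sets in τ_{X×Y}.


Basis B = {∅ × ∅, {σ} × {x2}, {ξ, ρ} × {x2}, {σ} × {x1, x2}, {ξ, ρ, σ} × {x2}, {ξ, ρ} × {x1, x2}, {ξ, ρ, σ} × {x1, x2}}; |τ_{X×Y}| = 9.

Enumerate products U × V with U ∈ τ_X, V ∈ τ_Y (deduplicated):
  ∅ × ∅ = {} (∅)
  {σ} × {x2} = {(σ,x2)}
  {ξ, ρ} × {x2} = {(ξ,x2), (ρ,x2)}
  {σ} × {x1, x2} = {(σ,x1), (σ,x2)}
  {ξ, ρ, σ} × {x2} = {(ξ,x2), (ρ,x2), (σ,x2)}
  {ξ, ρ} × {x1, x2} = {(ξ,x1), (ξ,x2), (ρ,x1), (ρ,x2)}
  {ξ, ρ, σ} × {x1, x2} = {(ξ,x1), (ξ,x2), (ρ,x1), (ρ,x2), (σ,x1), (σ,x2)}
These 7 distinct sets form the basis B.
Close under arbitrary unions to get τ_{X×Y}; counting gives |τ_{X×Y}| = 9.


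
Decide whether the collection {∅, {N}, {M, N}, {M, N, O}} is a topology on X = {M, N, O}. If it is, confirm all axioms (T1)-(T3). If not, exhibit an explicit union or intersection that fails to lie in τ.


τ IS a topology on X.

Axiom (T1): ∅ ∈ τ? Yes; X ∈ τ? Yes.
Axiom (T2/T3): check pairwise unions and intersections of members of τ.
All pairwise intersections and unions checked — each lies in τ. Therefore τ satisfies (T1), (T2), (T3): it IS a topology on X.


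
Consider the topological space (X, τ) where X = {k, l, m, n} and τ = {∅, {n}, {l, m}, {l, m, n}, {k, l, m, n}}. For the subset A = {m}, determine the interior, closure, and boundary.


int(A) = ∅, cl(A) = {k, l, m}, ∂A = {k, l, m}.

Closed sets in (X, τ) are complements of opens:
  closed(X, τ) = {∅, {k}, {k, n}, {k, l, m}, {k, l, m, n}}.
int(A) = ⋃ {U ∈ τ : U ⊆ A}. Opens contained in A: ∅.
Taking the union of these: int(A) = ∅.
cl(A) = ⋂ {C closed : A ⊆ C}. Closed sets containing A: {k, l, m}, {k, l, m, n}.
Intersecting these: cl(A) = {k, l, m}.
∂A = cl(A) ∖ int(A) = {k, l, m} ∖ ∅ = {k, l, m}.


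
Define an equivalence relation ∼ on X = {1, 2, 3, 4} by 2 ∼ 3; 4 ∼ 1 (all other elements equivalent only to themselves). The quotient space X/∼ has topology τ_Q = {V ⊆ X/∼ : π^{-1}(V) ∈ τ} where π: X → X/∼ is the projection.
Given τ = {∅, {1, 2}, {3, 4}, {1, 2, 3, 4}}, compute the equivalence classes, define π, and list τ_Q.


X/∼ = {[1=4], [2=3]}; |τ_Q| = 2.

Equivalence classes: [1=4], [2=3].
Quotient map π: X → X/∼ sends 1 ↦ [1=4], 2 ↦ [2=3], 3 ↦ [2=3], 4 ↦ [1=4].
For each subset V ⊆ X/∼, compute π^{-1}(V) ⊆ X and check whether π^{-1}(V) ∈ τ. V is open in τ_Q iff π^{-1}(V) ∈ τ.
  V = {}: π^{-1}(V) = ∅ ∈ τ ✓.
  V = {[1=4]}: π^{-1}(V) = {1, 4} ∉ τ ✗.
  V = {[2=3]}: π^{-1}(V) = {2, 3} ∉ τ ✗.
  V = {[1=4], [2=3]}: π^{-1}(V) = {1, 2, 3, 4} ∈ τ ✓.
Open sets in the quotient: τ_Q = {{}, {[1=4], [2=3]}} (2 elements).


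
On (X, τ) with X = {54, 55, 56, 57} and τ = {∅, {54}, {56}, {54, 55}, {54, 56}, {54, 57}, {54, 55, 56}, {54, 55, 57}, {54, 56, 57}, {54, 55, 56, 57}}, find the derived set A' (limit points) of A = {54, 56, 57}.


A' = {55, 57}

For each x ∈ X, list the open sets U ∈ τ with x ∈ U, then check whether U ∩ (A ∖ {x}) ≠ ∅ for every such U.
  x = 54: open {54} ∋ x has {54} ∩ (A ∖ {54}) = ∅, so x is NOT a limit point.
  x = 55: opens ∋ x are {54, 55}, {54, 55, 56}, {54, 55, 57}, {54, 55, 56, 57}; each meets A ∖ {55}, so x IS a limit point.
  x = 56: open {56} ∋ x has {56} ∩ (A ∖ {56}) = ∅, so x is NOT a limit point.
  x = 57: opens ∋ x are {54, 57}, {54, 55, 57}, {54, 56, 57}, {54, 55, 56, 57}; each meets A ∖ {57}, so x IS a limit point.
Collecting: A' = {55, 57}.


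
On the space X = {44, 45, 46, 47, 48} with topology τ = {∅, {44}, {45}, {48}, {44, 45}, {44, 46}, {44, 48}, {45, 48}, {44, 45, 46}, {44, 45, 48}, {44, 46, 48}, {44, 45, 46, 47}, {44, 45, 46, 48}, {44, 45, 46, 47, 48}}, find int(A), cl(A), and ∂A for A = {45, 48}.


int(A) = {45, 48}, cl(A) = {45, 47, 48}, ∂A = {47}.

Closed sets in (X, τ) are complements of opens:
  closed(X, τ) = {∅, {47}, {48}, {45, 47}, {46, 47}, {47, 48}, {44, 46, 47}, {45, 46, 47}, {45, 47, 48}, {46, 47, 48}, {44, 45, 46, 47}, {44, 46, 47, 48}, {45, 46, 47, 48}, {44, 45, 46, 47, 48}}.
int(A) = ⋃ {U ∈ τ : U ⊆ A}. Opens contained in A: ∅, {45}, {48}, {45, 48}.
Taking the union of these: int(A) = {45, 48}.
cl(A) = ⋂ {C closed : A ⊆ C}. Closed sets containing A: {45, 47, 48}, {45, 46, 47, 48}, {44, 45, 46, 47, 48}.
Intersecting these: cl(A) = {45, 47, 48}.
∂A = cl(A) ∖ int(A) = {45, 47, 48} ∖ {45, 48} = {47}.


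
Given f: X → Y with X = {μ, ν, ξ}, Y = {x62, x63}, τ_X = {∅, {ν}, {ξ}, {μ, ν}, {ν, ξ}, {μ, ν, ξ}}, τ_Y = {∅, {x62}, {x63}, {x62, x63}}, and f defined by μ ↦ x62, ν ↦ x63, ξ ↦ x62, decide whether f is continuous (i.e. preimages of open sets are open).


f is NOT continuous.

Compute f^{-1}(U) for each U ∈ τ_Y:
  U = ∅: f^{-1}(U) = ∅ ∈ τ_X ✓.
  U = {x62}: f^{-1}(U) = {μ, ξ} ∉ τ_X ✗.
  U = {x63}: f^{-1}(U) = {ν} ∈ τ_X ✓.
  U = {x62, x63}: f^{-1}(U) = {μ, ν, ξ} ∈ τ_X ✓.
Found U = {x62} with f^{-1}(U) = {μ, ξ} not in τ_X. Therefore f is NOT continuous.


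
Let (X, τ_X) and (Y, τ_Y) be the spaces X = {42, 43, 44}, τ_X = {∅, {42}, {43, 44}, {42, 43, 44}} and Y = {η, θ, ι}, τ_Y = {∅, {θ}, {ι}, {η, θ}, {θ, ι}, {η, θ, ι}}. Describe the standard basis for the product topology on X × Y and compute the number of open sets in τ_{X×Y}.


Basis B = {∅ × ∅, {42} × {θ}, {42} × {ι}, {42} × {η, θ}, {42} × {θ, ι}, {43, 44} × {θ}, {43, 44} × {ι}, {42} × {η, θ, ι}, {42, 43, 44} × {θ}, {42, 43, 44} × {ι}, {43, 44} × {η, θ}, {43, 44} × {θ, ι}, {42, 43, 44} × {η, θ}, {42, 43, 44} × {θ, ι}, {43, 44} × {η, θ, ι}, {42, 43, 44} × {η, θ, ι}}; |τ_{X×Y}| = 36.

Enumerate products U × V with U ∈ τ_X, V ∈ τ_Y (deduplicated):
  ∅ × ∅ = {} (∅)
  {42} × {θ} = {(42,θ)}
  {42} × {ι} = {(42,ι)}
  {42} × {η, θ} = {(42,η), (42,θ)}
  {42} × {θ, ι} = {(42,θ), (42,ι)}
  {43, 44} × {θ} = {(43,θ), (44,θ)}
  {43, 44} × {ι} = {(43,ι), (44,ι)}
  {42} × {η, θ, ι} = {(42,η), (42,θ), (42,ι)}
  {42, 43, 44} × {θ} = {(42,θ), (43,θ), (44,θ)}
  {42, 43, 44} × {ι} = {(42,ι), (43,ι), (44,ι)}
  {43, 44} × {η, θ} = {(43,η), (43,θ), (44,η), (44,θ)}
  {43, 44} × {θ, ι} = {(43,θ), (43,ι), (44,θ), (44,ι)}
  {42, 43, 44} × {η, θ} = {(42,η), (42,θ), (43,η), (43,θ), (44,η), (44,θ)}
  {42, 43, 44} × {θ, ι} = {(42,θ), (42,ι), (43,θ), (43,ι), (44,θ), (44,ι)}
  {43, 44} × {η, θ, ι} = {(43,η), (43,θ), (43,ι), (44,η), (44,θ), (44,ι)}
  {42, 43, 44} × {η, θ, ι} = {(42,η), (42,θ), (42,ι), (43,η), (43,θ), (43,ι), (44,η), (44,θ), (44,ι)}
These 16 distinct sets form the basis B.
Close under arbitrary unions to get τ_{X×Y}; counting gives |τ_{X×Y}| = 36.


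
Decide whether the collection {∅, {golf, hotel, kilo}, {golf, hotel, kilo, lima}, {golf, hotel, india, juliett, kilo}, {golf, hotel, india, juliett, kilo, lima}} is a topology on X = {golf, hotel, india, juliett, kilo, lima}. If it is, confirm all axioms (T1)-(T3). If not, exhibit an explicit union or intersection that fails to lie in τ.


τ IS a topology on X.

Axiom (T1): ∅ ∈ τ? Yes; X ∈ τ? Yes.
Axiom (T2/T3): check pairwise unions and intersections of members of τ.
All pairwise intersections and unions checked — each lies in τ. Therefore τ satisfies (T1), (T2), (T3): it IS a topology on X.


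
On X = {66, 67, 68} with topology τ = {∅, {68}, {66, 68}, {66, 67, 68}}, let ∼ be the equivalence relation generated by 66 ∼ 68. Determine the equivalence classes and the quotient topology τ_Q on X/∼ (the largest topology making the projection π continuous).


X/∼ = {[66=68], [67]}; |τ_Q| = 3.

Equivalence classes: [66=68], [67].
Quotient map π: X → X/∼ sends 66 ↦ [66=68], 67 ↦ [67], 68 ↦ [66=68].
For each subset V ⊆ X/∼, compute π^{-1}(V) ⊆ X and check whether π^{-1}(V) ∈ τ. V is open in τ_Q iff π^{-1}(V) ∈ τ.
  V = {}: π^{-1}(V) = ∅ ∈ τ ✓.
  V = {[66=68]}: π^{-1}(V) = {66, 68} ∈ τ ✓.
  V = {[67]}: π^{-1}(V) = {67} ∉ τ ✗.
  V = {[66=68], [67]}: π^{-1}(V) = {66, 67, 68} ∈ τ ✓.
Open sets in the quotient: τ_Q = {{}, {[66=68]}, {[66=68], [67]}} (3 elements).


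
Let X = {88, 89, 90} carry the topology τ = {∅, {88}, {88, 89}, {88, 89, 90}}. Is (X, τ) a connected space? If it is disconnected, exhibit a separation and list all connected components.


(X, τ) is connected.

Find clopen sets (U ∈ τ with X ∖ U ∈ τ):
  U = ∅, X ∖ U = {88, 89, 90} — both open, so U is clopen.
  U = {88, 89, 90}, X ∖ U = ∅ — both open, so U is clopen.
Only trivial clopens (∅ and X) exist, so (X, τ) is connected.
Compute connected components by grouping points that agree on all clopens:
  component: {88, 89, 90}


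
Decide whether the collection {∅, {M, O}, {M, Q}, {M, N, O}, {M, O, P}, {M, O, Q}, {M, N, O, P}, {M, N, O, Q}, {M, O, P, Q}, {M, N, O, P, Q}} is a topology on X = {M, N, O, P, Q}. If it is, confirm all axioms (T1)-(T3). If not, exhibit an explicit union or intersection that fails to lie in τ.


τ is NOT a topology on X.

Axiom (T1): ∅ ∈ τ? Yes; X ∈ τ? Yes.
Axiom (T2/T3): check pairwise unions and intersections of members of τ.
Counterexample for (T3): {M, O} ∩ {M, Q} = {M} ∉ τ. Therefore τ is NOT a topology.


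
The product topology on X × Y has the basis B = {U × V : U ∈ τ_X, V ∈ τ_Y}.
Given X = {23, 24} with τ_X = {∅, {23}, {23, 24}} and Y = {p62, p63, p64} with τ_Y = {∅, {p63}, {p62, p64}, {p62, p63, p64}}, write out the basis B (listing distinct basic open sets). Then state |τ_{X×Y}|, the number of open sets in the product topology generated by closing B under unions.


Basis B = {∅ × ∅, {23} × {p63}, {23} × {p62, p64}, {23, 24} × {p63}, {23} × {p62, p63, p64}, {23, 24} × {p62, p64}, {23, 24} × {p62, p63, p64}}; |τ_{X×Y}| = 9.

Enumerate products U × V with U ∈ τ_X, V ∈ τ_Y (deduplicated):
  ∅ × ∅ = {} (∅)
  {23} × {p63} = {(23,p63)}
  {23} × {p62, p64} = {(23,p62), (23,p64)}
  {23, 24} × {p63} = {(23,p63), (24,p63)}
  {23} × {p62, p63, p64} = {(23,p62), (23,p63), (23,p64)}
  {23, 24} × {p62, p64} = {(23,p62), (23,p64), (24,p62), (24,p64)}
  {23, 24} × {p62, p63, p64} = {(23,p62), (23,p63), (23,p64), (24,p62), (24,p63), (24,p64)}
These 7 distinct sets form the basis B.
Close under arbitrary unions to get τ_{X×Y}; counting gives |τ_{X×Y}| = 9.


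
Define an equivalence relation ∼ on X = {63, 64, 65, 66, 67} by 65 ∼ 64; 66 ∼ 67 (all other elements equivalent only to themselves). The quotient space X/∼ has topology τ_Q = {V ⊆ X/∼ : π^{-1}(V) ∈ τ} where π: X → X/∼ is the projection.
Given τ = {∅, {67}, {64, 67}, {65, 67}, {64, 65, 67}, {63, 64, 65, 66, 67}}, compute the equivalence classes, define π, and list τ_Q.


X/∼ = {[63], [64=65], [66=67]}; |τ_Q| = 2.

Equivalence classes: [63], [64=65], [66=67].
Quotient map π: X → X/∼ sends 63 ↦ [63], 64 ↦ [64=65], 65 ↦ [64=65], 66 ↦ [66=67], 67 ↦ [66=67].
For each subset V ⊆ X/∼, compute π^{-1}(V) ⊆ X and check whether π^{-1}(V) ∈ τ. V is open in τ_Q iff π^{-1}(V) ∈ τ.
  V = {}: π^{-1}(V) = ∅ ∈ τ ✓.
  V = {[63]}: π^{-1}(V) = {63} ∉ τ ✗.
  V = {[64=65]}: π^{-1}(V) = {64, 65} ∉ τ ✗.
  V = {[63], [64=65]}: π^{-1}(V) = {63, 64, 65} ∉ τ ✗.
  V = {[66=67]}: π^{-1}(V) = {66, 67} ∉ τ ✗.
  V = {[63], [66=67]}: π^{-1}(V) = {63, 66, 67} ∉ τ ✗.
  V = {[64=65], [66=67]}: π^{-1}(V) = {64, 65, 66, 67} ∉ τ ✗.
  V = {[63], [64=65], [66=67]}: π^{-1}(V) = {63, 64, 65, 66, 67} ∈ τ ✓.
Open sets in the quotient: τ_Q = {{}, {[63], [64=65], [66=67]}} (2 elements).


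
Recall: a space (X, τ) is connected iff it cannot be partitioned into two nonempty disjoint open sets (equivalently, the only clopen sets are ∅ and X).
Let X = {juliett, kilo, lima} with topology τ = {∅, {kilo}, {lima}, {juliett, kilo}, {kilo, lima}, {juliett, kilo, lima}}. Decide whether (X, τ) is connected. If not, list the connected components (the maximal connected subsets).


(X, τ) is disconnected; components = [{lima}, {juliett, kilo}].

Find clopen sets (U ∈ τ with X ∖ U ∈ τ):
  U = ∅, X ∖ U = {juliett, kilo, lima} — both open, so U is clopen.
  U = {lima}, X ∖ U = {juliett, kilo} — both open, so U is clopen.
  U = {juliett, kilo}, X ∖ U = {lima} — both open, so U is clopen.
  U = {juliett, kilo, lima}, X ∖ U = ∅ — both open, so U is clopen.
Nontrivial clopen(s) exist: e.g. {lima}. So (X, τ) is disconnected.
Compute connected components by grouping points that agree on all clopens:
  component: {lima}
  component: {juliett, kilo}


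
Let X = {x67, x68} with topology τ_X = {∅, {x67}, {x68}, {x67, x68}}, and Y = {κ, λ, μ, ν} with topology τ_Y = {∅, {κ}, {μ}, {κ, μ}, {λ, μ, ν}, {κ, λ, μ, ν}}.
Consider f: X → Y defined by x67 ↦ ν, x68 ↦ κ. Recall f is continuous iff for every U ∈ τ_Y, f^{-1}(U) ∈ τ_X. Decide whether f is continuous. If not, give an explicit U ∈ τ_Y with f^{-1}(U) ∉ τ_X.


f IS continuous.

Compute f^{-1}(U) for each U ∈ τ_Y:
  U = ∅: f^{-1}(U) = ∅ ∈ τ_X ✓.
  U = {κ}: f^{-1}(U) = {x68} ∈ τ_X ✓.
  U = {μ}: f^{-1}(U) = ∅ ∈ τ_X ✓.
  U = {κ, μ}: f^{-1}(U) = {x68} ∈ τ_X ✓.
  U = {λ, μ, ν}: f^{-1}(U) = {x67} ∈ τ_X ✓.
  U = {κ, λ, μ, ν}: f^{-1}(U) = {x67, x68} ∈ τ_X ✓.
Every preimage lies in τ_X, so f IS continuous.


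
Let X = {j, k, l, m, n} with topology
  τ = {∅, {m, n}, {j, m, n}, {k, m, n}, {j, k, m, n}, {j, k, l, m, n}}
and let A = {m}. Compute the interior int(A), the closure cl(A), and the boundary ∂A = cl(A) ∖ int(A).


int(A) = ∅, cl(A) = {j, k, l, m, n}, ∂A = {j, k, l, m, n}.

Closed sets in (X, τ) are complements of opens:
  closed(X, τ) = {∅, {l}, {j, l}, {k, l}, {j, k, l}, {j, k, l, m, n}}.
int(A) = ⋃ {U ∈ τ : U ⊆ A}. Opens contained in A: ∅.
Taking the union of these: int(A) = ∅.
cl(A) = ⋂ {C closed : A ⊆ C}. Closed sets containing A: {j, k, l, m, n}.
Intersecting these: cl(A) = {j, k, l, m, n}.
∂A = cl(A) ∖ int(A) = {j, k, l, m, n} ∖ ∅ = {j, k, l, m, n}.


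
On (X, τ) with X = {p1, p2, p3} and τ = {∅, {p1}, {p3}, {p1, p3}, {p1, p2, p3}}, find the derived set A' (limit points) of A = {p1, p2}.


A' = {p2}

For each x ∈ X, list the open sets U ∈ τ with x ∈ U, then check whether U ∩ (A ∖ {x}) ≠ ∅ for every such U.
  x = p1: open {p1} ∋ x has {p1} ∩ (A ∖ {p1}) = ∅, so x is NOT a limit point.
  x = p2: opens ∋ x are {p1, p2, p3}; each meets A ∖ {p2}, so x IS a limit point.
  x = p3: open {p3} ∋ x has {p3} ∩ (A ∖ {p3}) = ∅, so x is NOT a limit point.
Collecting: A' = {p2}.


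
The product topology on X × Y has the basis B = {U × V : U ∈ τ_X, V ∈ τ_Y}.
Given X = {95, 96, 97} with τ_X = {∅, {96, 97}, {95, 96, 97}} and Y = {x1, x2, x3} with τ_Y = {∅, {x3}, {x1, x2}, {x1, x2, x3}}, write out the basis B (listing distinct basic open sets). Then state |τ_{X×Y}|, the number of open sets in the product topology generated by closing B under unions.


Basis B = {∅ × ∅, {96, 97} × {x3}, {95, 96, 97} × {x3}, {96, 97} × {x1, x2}, {95, 96, 97} × {x1, x2}, {96, 97} × {x1, x2, x3}, {95, 96, 97} × {x1, x2, x3}}; |τ_{X×Y}| = 9.

Enumerate products U × V with U ∈ τ_X, V ∈ τ_Y (deduplicated):
  ∅ × ∅ = {} (∅)
  {96, 97} × {x3} = {(96,x3), (97,x3)}
  {95, 96, 97} × {x3} = {(95,x3), (96,x3), (97,x3)}
  {96, 97} × {x1, x2} = {(96,x1), (96,x2), (97,x1), (97,x2)}
  {95, 96, 97} × {x1, x2} = {(95,x1), (95,x2), (96,x1), (96,x2), (97,x1), (97,x2)}
  {96, 97} × {x1, x2, x3} = {(96,x1), (96,x2), (96,x3), (97,x1), (97,x2), (97,x3)}
  {95, 96, 97} × {x1, x2, x3} = {(95,x1), (95,x2), (95,x3), (96,x1), (96,x2), (96,x3), (97,x1), (97,x2), (97,x3)}
These 7 distinct sets form the basis B.
Close under arbitrary unions to get τ_{X×Y}; counting gives |τ_{X×Y}| = 9.


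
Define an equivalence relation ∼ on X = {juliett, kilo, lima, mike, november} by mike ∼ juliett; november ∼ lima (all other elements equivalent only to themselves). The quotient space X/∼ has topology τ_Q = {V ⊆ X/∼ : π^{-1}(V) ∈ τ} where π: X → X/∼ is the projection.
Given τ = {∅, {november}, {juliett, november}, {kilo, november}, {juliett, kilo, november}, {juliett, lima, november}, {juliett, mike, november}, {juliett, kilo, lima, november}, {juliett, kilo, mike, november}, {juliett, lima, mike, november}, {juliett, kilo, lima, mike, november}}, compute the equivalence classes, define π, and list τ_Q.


X/∼ = {[juliett=mike], [kilo], [lima=november]}; |τ_Q| = 3.

Equivalence classes: [juliett=mike], [kilo], [lima=november].
Quotient map π: X → X/∼ sends juliett ↦ [juliett=mike], kilo ↦ [kilo], lima ↦ [lima=november], mike ↦ [juliett=mike], november ↦ [lima=november].
For each subset V ⊆ X/∼, compute π^{-1}(V) ⊆ X and check whether π^{-1}(V) ∈ τ. V is open in τ_Q iff π^{-1}(V) ∈ τ.
  V = {}: π^{-1}(V) = ∅ ∈ τ ✓.
  V = {[juliett=mike]}: π^{-1}(V) = {juliett, mike} ∉ τ ✗.
  V = {[kilo]}: π^{-1}(V) = {kilo} ∉ τ ✗.
  V = {[juliett=mike], [kilo]}: π^{-1}(V) = {juliett, kilo, mike} ∉ τ ✗.
  V = {[lima=november]}: π^{-1}(V) = {lima, november} ∉ τ ✗.
  V = {[juliett=mike], [lima=november]}: π^{-1}(V) = {juliett, lima, mike, november} ∈ τ ✓.
  V = {[kilo], [lima=november]}: π^{-1}(V) = {kilo, lima, november} ∉ τ ✗.
  V = {[juliett=mike], [kilo], [lima=november]}: π^{-1}(V) = {juliett, kilo, lima, mike, november} ∈ τ ✓.
Open sets in the quotient: τ_Q = {{}, {[juliett=mike], [lima=november]}, {[juliett=mike], [kilo], [lima=november]}} (3 elements).


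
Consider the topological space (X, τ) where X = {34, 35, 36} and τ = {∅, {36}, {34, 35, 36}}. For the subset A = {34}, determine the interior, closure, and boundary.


int(A) = ∅, cl(A) = {34, 35}, ∂A = {34, 35}.

Closed sets in (X, τ) are complements of opens:
  closed(X, τ) = {∅, {34, 35}, {34, 35, 36}}.
int(A) = ⋃ {U ∈ τ : U ⊆ A}. Opens contained in A: ∅.
Taking the union of these: int(A) = ∅.
cl(A) = ⋂ {C closed : A ⊆ C}. Closed sets containing A: {34, 35}, {34, 35, 36}.
Intersecting these: cl(A) = {34, 35}.
∂A = cl(A) ∖ int(A) = {34, 35} ∖ ∅ = {34, 35}.


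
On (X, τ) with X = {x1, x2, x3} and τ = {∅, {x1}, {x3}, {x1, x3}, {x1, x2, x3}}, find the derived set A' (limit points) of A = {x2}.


A' = ∅

For each x ∈ X, list the open sets U ∈ τ with x ∈ U, then check whether U ∩ (A ∖ {x}) ≠ ∅ for every such U.
  x = x1: open {x1} ∋ x has {x1} ∩ (A ∖ {x1}) = ∅, so x is NOT a limit point.
  x = x2: open {x1, x2, x3} ∋ x has {x1, x2, x3} ∩ (A ∖ {x2}) = ∅, so x is NOT a limit point.
  x = x3: open {x3} ∋ x has {x3} ∩ (A ∖ {x3}) = ∅, so x is NOT a limit point.
Collecting: A' = ∅.


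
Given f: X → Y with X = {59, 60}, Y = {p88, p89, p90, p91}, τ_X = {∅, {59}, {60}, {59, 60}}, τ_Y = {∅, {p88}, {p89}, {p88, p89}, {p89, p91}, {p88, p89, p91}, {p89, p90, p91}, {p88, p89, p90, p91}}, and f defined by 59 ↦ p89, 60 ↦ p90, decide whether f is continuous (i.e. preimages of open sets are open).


f IS continuous.

Compute f^{-1}(U) for each U ∈ τ_Y:
  U = ∅: f^{-1}(U) = ∅ ∈ τ_X ✓.
  U = {p88}: f^{-1}(U) = ∅ ∈ τ_X ✓.
  U = {p89}: f^{-1}(U) = {59} ∈ τ_X ✓.
  U = {p88, p89}: f^{-1}(U) = {59} ∈ τ_X ✓.
  U = {p89, p91}: f^{-1}(U) = {59} ∈ τ_X ✓.
  U = {p88, p89, p91}: f^{-1}(U) = {59} ∈ τ_X ✓.
  U = {p89, p90, p91}: f^{-1}(U) = {59, 60} ∈ τ_X ✓.
  U = {p88, p89, p90, p91}: f^{-1}(U) = {59, 60} ∈ τ_X ✓.
Every preimage lies in τ_X, so f IS continuous.


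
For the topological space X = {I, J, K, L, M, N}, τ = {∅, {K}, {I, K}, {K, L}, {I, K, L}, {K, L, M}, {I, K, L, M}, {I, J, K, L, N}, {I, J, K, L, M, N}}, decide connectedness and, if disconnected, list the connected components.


(X, τ) is connected.

Find clopen sets (U ∈ τ with X ∖ U ∈ τ):
  U = ∅, X ∖ U = {I, J, K, L, M, N} — both open, so U is clopen.
  U = {I, J, K, L, M, N}, X ∖ U = ∅ — both open, so U is clopen.
Only trivial clopens (∅ and X) exist, so (X, τ) is connected.
Compute connected components by grouping points that agree on all clopens:
  component: {I, J, K, L, M, N}


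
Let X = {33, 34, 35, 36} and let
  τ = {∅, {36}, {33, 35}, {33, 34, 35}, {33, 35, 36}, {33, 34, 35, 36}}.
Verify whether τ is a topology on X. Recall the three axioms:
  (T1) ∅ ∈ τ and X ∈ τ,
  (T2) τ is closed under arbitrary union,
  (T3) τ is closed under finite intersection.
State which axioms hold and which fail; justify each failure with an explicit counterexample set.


τ IS a topology on X.

Axiom (T1): ∅ ∈ τ? Yes; X ∈ τ? Yes.
Axiom (T2/T3): check pairwise unions and intersections of members of τ.
All pairwise intersections and unions checked — each lies in τ. Therefore τ satisfies (T1), (T2), (T3): it IS a topology on X.


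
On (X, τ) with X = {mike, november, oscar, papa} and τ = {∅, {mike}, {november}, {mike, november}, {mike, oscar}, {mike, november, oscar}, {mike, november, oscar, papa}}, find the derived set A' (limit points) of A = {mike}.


A' = {oscar, papa}

For each x ∈ X, list the open sets U ∈ τ with x ∈ U, then check whether U ∩ (A ∖ {x}) ≠ ∅ for every such U.
  x = mike: open {mike} ∋ x has {mike} ∩ (A ∖ {mike}) = ∅, so x is NOT a limit point.
  x = november: open {november} ∋ x has {november} ∩ (A ∖ {november}) = ∅, so x is NOT a limit point.
  x = oscar: opens ∋ x are {mike, oscar}, {mike, november, oscar}, {mike, november, oscar, papa}; each meets A ∖ {oscar}, so x IS a limit point.
  x = papa: opens ∋ x are {mike, november, oscar, papa}; each meets A ∖ {papa}, so x IS a limit point.
Collecting: A' = {oscar, papa}.


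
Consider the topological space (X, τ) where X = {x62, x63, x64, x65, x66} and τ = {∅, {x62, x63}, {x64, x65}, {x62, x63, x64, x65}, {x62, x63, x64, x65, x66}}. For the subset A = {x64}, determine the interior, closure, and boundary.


int(A) = ∅, cl(A) = {x64, x65, x66}, ∂A = {x64, x65, x66}.

Closed sets in (X, τ) are complements of opens:
  closed(X, τ) = {∅, {x66}, {x62, x63, x66}, {x64, x65, x66}, {x62, x63, x64, x65, x66}}.
int(A) = ⋃ {U ∈ τ : U ⊆ A}. Opens contained in A: ∅.
Taking the union of these: int(A) = ∅.
cl(A) = ⋂ {C closed : A ⊆ C}. Closed sets containing A: {x64, x65, x66}, {x62, x63, x64, x65, x66}.
Intersecting these: cl(A) = {x64, x65, x66}.
∂A = cl(A) ∖ int(A) = {x64, x65, x66} ∖ ∅ = {x64, x65, x66}.


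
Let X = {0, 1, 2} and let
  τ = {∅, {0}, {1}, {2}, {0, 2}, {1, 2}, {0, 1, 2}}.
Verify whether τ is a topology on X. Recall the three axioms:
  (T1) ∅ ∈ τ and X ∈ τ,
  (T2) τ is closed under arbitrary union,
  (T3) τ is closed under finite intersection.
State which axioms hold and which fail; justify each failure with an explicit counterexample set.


τ is NOT a topology on X.

Axiom (T1): ∅ ∈ τ? Yes; X ∈ τ? Yes.
Axiom (T2/T3): check pairwise unions and intersections of members of τ.
Counterexample for (T2): {0} ∪ {1} = {0, 1} ∉ τ. Therefore τ is NOT a topology.


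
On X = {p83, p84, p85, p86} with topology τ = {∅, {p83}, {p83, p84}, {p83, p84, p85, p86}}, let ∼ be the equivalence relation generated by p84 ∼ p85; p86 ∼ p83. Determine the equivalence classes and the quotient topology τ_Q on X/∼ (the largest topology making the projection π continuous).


X/∼ = {[p83=p86], [p84=p85]}; |τ_Q| = 2.

Equivalence classes: [p83=p86], [p84=p85].
Quotient map π: X → X/∼ sends p83 ↦ [p83=p86], p84 ↦ [p84=p85], p85 ↦ [p84=p85], p86 ↦ [p83=p86].
For each subset V ⊆ X/∼, compute π^{-1}(V) ⊆ X and check whether π^{-1}(V) ∈ τ. V is open in τ_Q iff π^{-1}(V) ∈ τ.
  V = {}: π^{-1}(V) = ∅ ∈ τ ✓.
  V = {[p83=p86]}: π^{-1}(V) = {p83, p86} ∉ τ ✗.
  V = {[p84=p85]}: π^{-1}(V) = {p84, p85} ∉ τ ✗.
  V = {[p83=p86], [p84=p85]}: π^{-1}(V) = {p83, p84, p85, p86} ∈ τ ✓.
Open sets in the quotient: τ_Q = {{}, {[p83=p86], [p84=p85]}} (2 elements).


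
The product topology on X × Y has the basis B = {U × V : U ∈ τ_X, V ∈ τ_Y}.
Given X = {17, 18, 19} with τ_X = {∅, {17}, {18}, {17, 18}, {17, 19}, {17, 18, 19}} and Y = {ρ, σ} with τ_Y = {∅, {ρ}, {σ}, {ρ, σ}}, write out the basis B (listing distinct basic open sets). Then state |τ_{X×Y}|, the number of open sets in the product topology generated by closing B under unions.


Basis B = {∅ × ∅, {17} × {ρ}, {17} × {σ}, {18} × {ρ}, {18} × {σ}, {17} × {ρ, σ}, {17, 18} × {ρ}, {17, 19} × {ρ}, {17, 18} × {σ}, {17, 19} × {σ}, {18} × {ρ, σ}, {17, 18, 19} × {ρ}, {17, 18, 19} × {σ}, {17, 18} × {ρ, σ}, {17, 19} × {ρ, σ}, {17, 18, 19} × {ρ, σ}}; |τ_{X×Y}| = 36.

Enumerate products U × V with U ∈ τ_X, V ∈ τ_Y (deduplicated):
  ∅ × ∅ = {} (∅)
  {17} × {ρ} = {(17,ρ)}
  {17} × {σ} = {(17,σ)}
  {18} × {ρ} = {(18,ρ)}
  {18} × {σ} = {(18,σ)}
  {17} × {ρ, σ} = {(17,ρ), (17,σ)}
  {17, 18} × {ρ} = {(17,ρ), (18,ρ)}
  {17, 19} × {ρ} = {(17,ρ), (19,ρ)}
  {17, 18} × {σ} = {(17,σ), (18,σ)}
  {17, 19} × {σ} = {(17,σ), (19,σ)}
  {18} × {ρ, σ} = {(18,ρ), (18,σ)}
  {17, 18, 19} × {ρ} = {(17,ρ), (18,ρ), (19,ρ)}
  {17, 18, 19} × {σ} = {(17,σ), (18,σ), (19,σ)}
  {17, 18} × {ρ, σ} = {(17,ρ), (17,σ), (18,ρ), (18,σ)}
  {17, 19} × {ρ, σ} = {(17,ρ), (17,σ), (19,ρ), (19,σ)}
  {17, 18, 19} × {ρ, σ} = {(17,ρ), (17,σ), (18,ρ), (18,σ), (19,ρ), (19,σ)}
These 16 distinct sets form the basis B.
Close under arbitrary unions to get τ_{X×Y}; counting gives |τ_{X×Y}| = 36.


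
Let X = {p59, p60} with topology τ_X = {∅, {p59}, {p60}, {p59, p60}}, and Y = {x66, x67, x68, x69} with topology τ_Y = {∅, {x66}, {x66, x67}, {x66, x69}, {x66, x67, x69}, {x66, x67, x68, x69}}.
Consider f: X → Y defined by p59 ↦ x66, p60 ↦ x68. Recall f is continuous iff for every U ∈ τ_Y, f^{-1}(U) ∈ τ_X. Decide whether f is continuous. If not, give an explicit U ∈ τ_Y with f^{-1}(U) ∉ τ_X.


f IS continuous.

Compute f^{-1}(U) for each U ∈ τ_Y:
  U = ∅: f^{-1}(U) = ∅ ∈ τ_X ✓.
  U = {x66}: f^{-1}(U) = {p59} ∈ τ_X ✓.
  U = {x66, x67}: f^{-1}(U) = {p59} ∈ τ_X ✓.
  U = {x66, x69}: f^{-1}(U) = {p59} ∈ τ_X ✓.
  U = {x66, x67, x69}: f^{-1}(U) = {p59} ∈ τ_X ✓.
  U = {x66, x67, x68, x69}: f^{-1}(U) = {p59, p60} ∈ τ_X ✓.
Every preimage lies in τ_X, so f IS continuous.


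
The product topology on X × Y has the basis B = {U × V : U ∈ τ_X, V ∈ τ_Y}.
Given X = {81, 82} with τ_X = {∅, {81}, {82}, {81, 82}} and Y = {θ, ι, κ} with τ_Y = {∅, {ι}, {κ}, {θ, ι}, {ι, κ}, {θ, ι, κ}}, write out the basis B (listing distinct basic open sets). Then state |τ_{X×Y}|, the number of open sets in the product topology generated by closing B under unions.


Basis B = {∅ × ∅, {81} × {ι}, {81} × {κ}, {82} × {ι}, {82} × {κ}, {81} × {θ, ι}, {81} × {ι, κ}, {81, 82} × {ι}, {81, 82} × {κ}, {82} × {θ, ι}, {82} × {ι, κ}, {81} × {θ, ι, κ}, {82} × {θ, ι, κ}, {81, 82} × {θ, ι}, {81, 82} × {ι, κ}, {81, 82} × {θ, ι, κ}}; |τ_{X×Y}| = 36.

Enumerate products U × V with U ∈ τ_X, V ∈ τ_Y (deduplicated):
  ∅ × ∅ = {} (∅)
  {81} × {ι} = {(81,ι)}
  {81} × {κ} = {(81,κ)}
  {82} × {ι} = {(82,ι)}
  {82} × {κ} = {(82,κ)}
  {81} × {θ, ι} = {(81,θ), (81,ι)}
  {81} × {ι, κ} = {(81,ι), (81,κ)}
  {81, 82} × {ι} = {(81,ι), (82,ι)}
  {81, 82} × {κ} = {(81,κ), (82,κ)}
  {82} × {θ, ι} = {(82,θ), (82,ι)}
  {82} × {ι, κ} = {(82,ι), (82,κ)}
  {81} × {θ, ι, κ} = {(81,θ), (81,ι), (81,κ)}
  {82} × {θ, ι, κ} = {(82,θ), (82,ι), (82,κ)}
  {81, 82} × {θ, ι} = {(81,θ), (81,ι), (82,θ), (82,ι)}
  {81, 82} × {ι, κ} = {(81,ι), (81,κ), (82,ι), (82,κ)}
  {81, 82} × {θ, ι, κ} = {(81,θ), (81,ι), (81,κ), (82,θ), (82,ι), (82,κ)}
These 16 distinct sets form the basis B.
Close under arbitrary unions to get τ_{X×Y}; counting gives |τ_{X×Y}| = 36.


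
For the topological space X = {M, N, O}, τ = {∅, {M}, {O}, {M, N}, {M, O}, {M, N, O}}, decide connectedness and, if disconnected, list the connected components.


(X, τ) is disconnected; components = [{O}, {M, N}].

Find clopen sets (U ∈ τ with X ∖ U ∈ τ):
  U = ∅, X ∖ U = {M, N, O} — both open, so U is clopen.
  U = {O}, X ∖ U = {M, N} — both open, so U is clopen.
  U = {M, N}, X ∖ U = {O} — both open, so U is clopen.
  U = {M, N, O}, X ∖ U = ∅ — both open, so U is clopen.
Nontrivial clopen(s) exist: e.g. {M, N}. So (X, τ) is disconnected.
Compute connected components by grouping points that agree on all clopens:
  component: {O}
  component: {M, N}


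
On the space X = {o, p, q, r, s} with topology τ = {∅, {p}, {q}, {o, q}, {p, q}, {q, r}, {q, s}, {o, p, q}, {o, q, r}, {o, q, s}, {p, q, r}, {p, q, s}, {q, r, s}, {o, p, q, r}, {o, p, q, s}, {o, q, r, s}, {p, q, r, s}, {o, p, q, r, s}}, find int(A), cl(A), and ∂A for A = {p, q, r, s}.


int(A) = {p, q, r, s}, cl(A) = {o, p, q, r, s}, ∂A = {o}.

Closed sets in (X, τ) are complements of opens:
  closed(X, τ) = {∅, {o}, {p}, {r}, {s}, {o, p}, {o, r}, {o, s}, {p, r}, {p, s}, {r, s}, {o, p, r}, {o, p, s}, {o, r, s}, {p, r, s}, {o, p, r, s}, {o, q, r, s}, {o, p, q, r, s}}.
int(A) = ⋃ {U ∈ τ : U ⊆ A}. Opens contained in A: ∅, {p}, {q}, {p, q}, {q, r}, {q, s}, {p, q, r}, {p, q, s}, {q, r, s}, {p, q, r, s}.
Taking the union of these: int(A) = {p, q, r, s}.
cl(A) = ⋂ {C closed : A ⊆ C}. Closed sets containing A: {o, p, q, r, s}.
Intersecting these: cl(A) = {o, p, q, r, s}.
∂A = cl(A) ∖ int(A) = {o, p, q, r, s} ∖ {p, q, r, s} = {o}.


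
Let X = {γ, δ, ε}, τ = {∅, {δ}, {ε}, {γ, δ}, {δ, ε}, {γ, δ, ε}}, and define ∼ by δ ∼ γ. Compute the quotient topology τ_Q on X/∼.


X/∼ = {[γ=δ], [ε]}; |τ_Q| = 4.

Equivalence classes: [γ=δ], [ε].
Quotient map π: X → X/∼ sends γ ↦ [γ=δ], δ ↦ [γ=δ], ε ↦ [ε].
For each subset V ⊆ X/∼, compute π^{-1}(V) ⊆ X and check whether π^{-1}(V) ∈ τ. V is open in τ_Q iff π^{-1}(V) ∈ τ.
  V = {}: π^{-1}(V) = ∅ ∈ τ ✓.
  V = {[γ=δ]}: π^{-1}(V) = {γ, δ} ∈ τ ✓.
  V = {[ε]}: π^{-1}(V) = {ε} ∈ τ ✓.
  V = {[γ=δ], [ε]}: π^{-1}(V) = {γ, δ, ε} ∈ τ ✓.
Open sets in the quotient: τ_Q = {{}, {[γ=δ]}, {[ε]}, {[γ=δ], [ε]}} (4 elements).
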